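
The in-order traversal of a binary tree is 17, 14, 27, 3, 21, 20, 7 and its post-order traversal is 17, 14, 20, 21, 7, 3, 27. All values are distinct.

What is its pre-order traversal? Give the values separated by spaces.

27 14 17 3 7 21 20

The last element of post-order is the root; it splits in-order into left and right subtrees.
Root 27: left subtree has 2 nodes {17, 14}, right has 4 {3, 21, 20, 7}.
  Root 14: left subtree has 1 node {17}, right has 0 { }.
  Root 3: left subtree has 0 nodes { }, right has 3 {21, 20, 7}.
    Root 7: left subtree has 2 nodes {21, 20}, right has 0 { }.
      Root 21: left subtree has 0 nodes { }, right has 1 {20}.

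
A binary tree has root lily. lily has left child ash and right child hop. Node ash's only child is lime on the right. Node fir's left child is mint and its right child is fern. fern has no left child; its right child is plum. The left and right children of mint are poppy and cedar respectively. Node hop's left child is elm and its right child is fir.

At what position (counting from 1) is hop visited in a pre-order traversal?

4

Pre-order visits the node, then its left subtree, then its right subtree.
Visit lily.
At lily: go left to ash.
  Visit ash.
  At ash: no left child.
  At ash: go right to lime.
    lime is a leaf — visit lime.
At lily: go right to hop.
  Visit hop.
  At hop: go left to elm.
    elm is a leaf — visit elm.
  At hop: go right to fir.
    Visit fir.
    At fir: go left to mint.
      Visit mint.
      At mint: go left to poppy.
        poppy is a leaf — visit poppy.
      At mint: go right to cedar.
        cedar is a leaf — visit cedar.
    At fir: go right to fern.
      Visit fern.
      At fern: no left child.
      At fern: go right to plum.
        plum is a leaf — visit plum.
Full pre-order sequence: lily, ash, lime, hop, elm, fir, mint, poppy, cedar, fern, plum.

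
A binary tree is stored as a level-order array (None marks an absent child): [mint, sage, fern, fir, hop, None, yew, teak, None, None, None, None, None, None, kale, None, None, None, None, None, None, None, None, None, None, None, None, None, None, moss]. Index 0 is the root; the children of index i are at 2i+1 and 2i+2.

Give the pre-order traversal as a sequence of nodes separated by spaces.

Pre-order visits the node, then its left subtree, then its right subtree.
Visit mint.
At mint: go left to sage.
  Visit sage.
  At sage: go left to fir.
    Visit fir.
    At fir: go left to teak.
      teak is a leaf — visit teak.
    At fir: no right child.
  At sage: go right to hop.
    hop is a leaf — visit hop.
At mint: go right to fern.
  Visit fern.
  At fern: no left child.
  At fern: go right to yew.
    Visit yew.
    At yew: no left child.
    At yew: go right to kale.
      Visit kale.
      At kale: go left to moss.
        moss is a leaf — visit moss.
      At kale: no right child.

mint sage fir teak hop fern yew kale moss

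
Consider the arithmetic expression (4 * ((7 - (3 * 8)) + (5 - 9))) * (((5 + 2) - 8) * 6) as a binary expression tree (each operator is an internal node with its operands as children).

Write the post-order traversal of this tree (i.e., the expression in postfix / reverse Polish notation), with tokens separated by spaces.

Post-order on an expression tree gives postfix notation: for each operator, emit left operand, right operand, then the operator.

4 7 3 8 * - 5 9 - + * 5 2 + 8 - 6 * *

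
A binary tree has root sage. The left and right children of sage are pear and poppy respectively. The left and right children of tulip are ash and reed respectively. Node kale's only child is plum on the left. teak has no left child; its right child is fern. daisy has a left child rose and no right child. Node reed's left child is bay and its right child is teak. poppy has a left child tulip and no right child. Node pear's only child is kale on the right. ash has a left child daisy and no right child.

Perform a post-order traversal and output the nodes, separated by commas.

plum, kale, pear, rose, daisy, ash, bay, fern, teak, reed, tulip, poppy, sage

Post-order visits the left subtree, then the right subtree, then the node.
At sage: go left to pear.
  At pear: no left child.
  At pear: go right to kale.
    At kale: go left to plum.
      plum is a leaf — visit plum.
    At kale: no right child.
    Visit kale.
  Visit pear.
At sage: go right to poppy.
  At poppy: go left to tulip.
    At tulip: go left to ash.
      At ash: go left to daisy.
        At daisy: go left to rose.
          rose is a leaf — visit rose.
        At daisy: no right child.
        Visit daisy.
      At ash: no right child.
      Visit ash.
    At tulip: go right to reed.
      At reed: go left to bay.
        bay is a leaf — visit bay.
      At reed: go right to teak.
        At teak: no left child.
        At teak: go right to fern.
          fern is a leaf — visit fern.
        Visit teak.
      Visit reed.
    Visit tulip.
  At poppy: no right child.
  Visit poppy.
Visit sage.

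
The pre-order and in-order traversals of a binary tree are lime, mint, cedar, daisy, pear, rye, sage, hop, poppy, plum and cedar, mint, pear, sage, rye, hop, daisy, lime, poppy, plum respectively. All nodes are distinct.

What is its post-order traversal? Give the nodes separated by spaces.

cedar sage hop rye pear daisy mint plum poppy lime

The first element of pre-order is the root; it splits in-order into left and right subtrees.
Root lime: left subtree has 7 nodes {cedar, mint, pear, sage, rye, hop, daisy}, right has 2 {poppy, plum}.
  Root mint: left subtree has 1 node {cedar}, right has 5 {pear, sage, rye, hop, daisy}.
    Root daisy: left subtree has 4 nodes {pear, sage, rye, hop}, right has 0 { }.
      Root pear: left subtree has 0 nodes { }, right has 3 {sage, rye, hop}.
        Root rye: left subtree has 1 node {sage}, right has 1 {hop}.
  Root poppy: left subtree has 0 nodes { }, right has 1 {plum}.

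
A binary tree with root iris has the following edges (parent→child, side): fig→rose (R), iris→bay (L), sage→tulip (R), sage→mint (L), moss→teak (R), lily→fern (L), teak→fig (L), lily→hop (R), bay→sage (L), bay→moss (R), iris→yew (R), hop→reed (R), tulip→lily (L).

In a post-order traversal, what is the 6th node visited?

tulip

Post-order visits the left subtree, then the right subtree, then the node.
At iris: go left to bay.
  At bay: go left to sage.
    At sage: go left to mint.
      mint is a leaf — visit mint.
    At sage: go right to tulip.
      At tulip: go left to lily.
        At lily: go left to fern.
          fern is a leaf — visit fern.
        At lily: go right to hop.
          At hop: no left child.
          At hop: go right to reed.
            reed is a leaf — visit reed.
          Visit hop.
        Visit lily.
      At tulip: no right child.
      Visit tulip.
    Visit sage.
  At bay: go right to moss.
    At moss: no left child.
    At moss: go right to teak.
      At teak: go left to fig.
        At fig: no left child.
        At fig: go right to rose.
          rose is a leaf — visit rose.
        Visit fig.
      At teak: no right child.
      Visit teak.
    Visit moss.
  Visit bay.
At iris: go right to yew.
  yew is a leaf — visit yew.
Visit iris.
Full post-order sequence: mint, fern, reed, hop, lily, tulip, sage, rose, fig, teak, moss, bay, yew, iris.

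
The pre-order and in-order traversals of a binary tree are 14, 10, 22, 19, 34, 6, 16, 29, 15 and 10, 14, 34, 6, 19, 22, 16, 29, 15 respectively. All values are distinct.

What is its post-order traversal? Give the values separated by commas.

10, 6, 34, 19, 15, 29, 16, 22, 14

The first element of pre-order is the root; it splits in-order into left and right subtrees.
Root 14: left subtree has 1 node {10}, right has 7 {34, 6, 19, 22, 16, 29, 15}.
  Root 22: left subtree has 3 nodes {34, 6, 19}, right has 3 {16, 29, 15}.
    Root 19: left subtree has 2 nodes {34, 6}, right has 0 { }.
      Root 34: left subtree has 0 nodes { }, right has 1 {6}.
    Root 16: left subtree has 0 nodes { }, right has 2 {29, 15}.
      Root 29: left subtree has 0 nodes { }, right has 1 {15}.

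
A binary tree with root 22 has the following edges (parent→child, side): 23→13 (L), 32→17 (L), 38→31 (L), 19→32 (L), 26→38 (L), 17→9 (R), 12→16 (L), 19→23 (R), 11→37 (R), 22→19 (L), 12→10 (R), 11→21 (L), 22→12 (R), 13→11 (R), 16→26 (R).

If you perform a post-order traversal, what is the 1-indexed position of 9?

Post-order visits the left subtree, then the right subtree, then the node.
At 22: go left to 19.
  At 19: go left to 32.
    At 32: go left to 17.
      At 17: no left child.
      At 17: go right to 9.
        9 is a leaf — visit 9.
      Visit 17.
    At 32: no right child.
    Visit 32.
  At 19: go right to 23.
    At 23: go left to 13.
      At 13: no left child.
      At 13: go right to 11.
        At 11: go left to 21.
          21 is a leaf — visit 21.
        At 11: go right to 37.
          37 is a leaf — visit 37.
        Visit 11.
      Visit 13.
    At 23: no right child.
    Visit 23.
  Visit 19.
At 22: go right to 12.
  At 12: go left to 16.
    At 16: no left child.
    At 16: go right to 26.
      At 26: go left to 38.
        At 38: go left to 31.
          31 is a leaf — visit 31.
        At 38: no right child.
        Visit 38.
      At 26: no right child.
      Visit 26.
    Visit 16.
  At 12: go right to 10.
    10 is a leaf — visit 10.
  Visit 12.
Visit 22.
Full post-order sequence: 9, 17, 32, 21, 37, 11, 13, 23, 19, 31, 38, 26, 16, 10, 12, 22.

1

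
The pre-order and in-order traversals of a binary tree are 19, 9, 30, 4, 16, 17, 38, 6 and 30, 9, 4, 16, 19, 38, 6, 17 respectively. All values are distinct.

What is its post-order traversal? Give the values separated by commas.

The first element of pre-order is the root; it splits in-order into left and right subtrees.
Root 19: left subtree has 4 nodes {30, 9, 4, 16}, right has 3 {38, 6, 17}.
  Root 9: left subtree has 1 node {30}, right has 2 {4, 16}.
    Root 4: left subtree has 0 nodes { }, right has 1 {16}.
  Root 17: left subtree has 2 nodes {38, 6}, right has 0 { }.
    Root 38: left subtree has 0 nodes { }, right has 1 {6}.

30, 16, 4, 9, 6, 38, 17, 19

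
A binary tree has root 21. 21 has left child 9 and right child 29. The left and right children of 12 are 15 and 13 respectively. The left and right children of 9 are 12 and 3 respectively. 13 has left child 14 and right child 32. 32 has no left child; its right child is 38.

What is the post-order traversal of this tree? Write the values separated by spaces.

Post-order visits the left subtree, then the right subtree, then the node.
At 21: go left to 9.
  At 9: go left to 12.
    At 12: go left to 15.
      15 is a leaf — visit 15.
    At 12: go right to 13.
      At 13: go left to 14.
        14 is a leaf — visit 14.
      At 13: go right to 32.
        At 32: no left child.
        At 32: go right to 38.
          38 is a leaf — visit 38.
        Visit 32.
      Visit 13.
    Visit 12.
  At 9: go right to 3.
    3 is a leaf — visit 3.
  Visit 9.
At 21: go right to 29.
  29 is a leaf — visit 29.
Visit 21.

15 14 38 32 13 12 3 9 29 21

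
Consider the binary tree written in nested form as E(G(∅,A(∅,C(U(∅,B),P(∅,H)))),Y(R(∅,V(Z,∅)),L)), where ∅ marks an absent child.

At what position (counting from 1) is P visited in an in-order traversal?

6

In-order visits the left subtree, then the node, then the right subtree.
At E: go left to G.
  At G: no left child.
  Visit G.
  At G: go right to A.
    At A: no left child.
    Visit A.
    At A: go right to C.
      At C: go left to U.
        At U: no left child.
        Visit U.
        At U: go right to B.
          B is a leaf — visit B.
      Visit C.
      At C: go right to P.
        At P: no left child.
        Visit P.
        At P: go right to H.
          H is a leaf — visit H.
Visit E.
At E: go right to Y.
  At Y: go left to R.
    At R: no left child.
    Visit R.
    At R: go right to V.
      At V: go left to Z.
        Z is a leaf — visit Z.
      Visit V.
      At V: no right child.
  Visit Y.
  At Y: go right to L.
    L is a leaf — visit L.
Full in-order sequence: G, A, U, B, C, P, H, E, R, Z, V, Y, L.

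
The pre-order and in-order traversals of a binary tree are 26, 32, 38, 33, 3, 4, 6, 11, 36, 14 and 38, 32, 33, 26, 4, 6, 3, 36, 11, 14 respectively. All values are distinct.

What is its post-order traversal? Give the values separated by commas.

The first element of pre-order is the root; it splits in-order into left and right subtrees.
Root 26: left subtree has 3 nodes {38, 32, 33}, right has 6 {4, 6, 3, 36, 11, 14}.
  Root 32: left subtree has 1 node {38}, right has 1 {33}.
  Root 3: left subtree has 2 nodes {4, 6}, right has 3 {36, 11, 14}.
    Root 4: left subtree has 0 nodes { }, right has 1 {6}.
    Root 11: left subtree has 1 node {36}, right has 1 {14}.

38, 33, 32, 6, 4, 36, 14, 11, 3, 26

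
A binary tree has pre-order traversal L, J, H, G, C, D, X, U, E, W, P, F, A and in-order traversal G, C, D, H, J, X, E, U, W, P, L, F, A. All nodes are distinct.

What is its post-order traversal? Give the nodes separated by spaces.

D C G H E P W U X J A F L

The first element of pre-order is the root; it splits in-order into left and right subtrees.
Root L: left subtree has 10 nodes {G, C, D, H, J, X, E, U, W, P}, right has 2 {F, A}.
  Root J: left subtree has 4 nodes {G, C, D, H}, right has 5 {X, E, U, W, P}.
    Root H: left subtree has 3 nodes {G, C, D}, right has 0 { }.
      Root G: left subtree has 0 nodes { }, right has 2 {C, D}.
        Root C: left subtree has 0 nodes { }, right has 1 {D}.
    Root X: left subtree has 0 nodes { }, right has 4 {E, U, W, P}.
      Root U: left subtree has 1 node {E}, right has 2 {W, P}.
        Root W: left subtree has 0 nodes { }, right has 1 {P}.
  Root F: left subtree has 0 nodes { }, right has 1 {A}.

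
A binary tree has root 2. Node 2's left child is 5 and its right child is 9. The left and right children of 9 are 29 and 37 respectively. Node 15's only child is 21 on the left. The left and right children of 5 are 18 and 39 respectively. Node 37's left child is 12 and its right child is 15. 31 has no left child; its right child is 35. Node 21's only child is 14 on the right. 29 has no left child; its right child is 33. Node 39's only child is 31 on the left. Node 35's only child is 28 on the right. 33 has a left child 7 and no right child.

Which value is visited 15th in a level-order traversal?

Level-order visits nodes level by level from the root, left to right within each level.
Level 0: 2
Level 1: 5, 9
Level 2: 18, 39, 29, 37
Level 3: 31, 33, 12, 15
Level 4: 35, 7, 21
Level 5: 28, 14
Full level-order sequence: 2, 5, 9, 18, 39, 29, 37, 31, 33, 12, 15, 35, 7, 21, 28, 14.

28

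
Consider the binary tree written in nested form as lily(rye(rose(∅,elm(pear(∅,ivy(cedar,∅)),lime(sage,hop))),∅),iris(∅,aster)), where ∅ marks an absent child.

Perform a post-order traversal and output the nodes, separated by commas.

cedar, ivy, pear, sage, hop, lime, elm, rose, rye, aster, iris, lily

Post-order visits the left subtree, then the right subtree, then the node.
At lily: go left to rye.
  At rye: go left to rose.
    At rose: no left child.
    At rose: go right to elm.
      At elm: go left to pear.
        At pear: no left child.
        At pear: go right to ivy.
          At ivy: go left to cedar.
            cedar is a leaf — visit cedar.
          At ivy: no right child.
          Visit ivy.
        Visit pear.
      At elm: go right to lime.
        At lime: go left to sage.
          sage is a leaf — visit sage.
        At lime: go right to hop.
          hop is a leaf — visit hop.
        Visit lime.
      Visit elm.
    Visit rose.
  At rye: no right child.
  Visit rye.
At lily: go right to iris.
  At iris: no left child.
  At iris: go right to aster.
    aster is a leaf — visit aster.
  Visit iris.
Visit lily.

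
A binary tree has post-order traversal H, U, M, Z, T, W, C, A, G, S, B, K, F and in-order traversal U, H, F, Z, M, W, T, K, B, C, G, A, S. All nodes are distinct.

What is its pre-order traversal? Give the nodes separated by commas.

The last element of post-order is the root; it splits in-order into left and right subtrees.
Root F: left subtree has 2 nodes {U, H}, right has 10 {Z, M, W, T, K, B, C, G, A, S}.
  Root U: left subtree has 0 nodes { }, right has 1 {H}.
  Root K: left subtree has 4 nodes {Z, M, W, T}, right has 5 {B, C, G, A, S}.
    Root W: left subtree has 2 nodes {Z, M}, right has 1 {T}.
      Root Z: left subtree has 0 nodes { }, right has 1 {M}.
    Root B: left subtree has 0 nodes { }, right has 4 {C, G, A, S}.
      Root S: left subtree has 3 nodes {C, G, A}, right has 0 { }.
        Root G: left subtree has 1 node {C}, right has 1 {A}.

F, U, H, K, W, Z, M, T, B, S, G, C, A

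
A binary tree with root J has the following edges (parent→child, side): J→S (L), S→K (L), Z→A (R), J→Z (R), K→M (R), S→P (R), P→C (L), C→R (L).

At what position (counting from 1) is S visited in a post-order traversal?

6

Post-order visits the left subtree, then the right subtree, then the node.
At J: go left to S.
  At S: go left to K.
    At K: no left child.
    At K: go right to M.
      M is a leaf — visit M.
    Visit K.
  At S: go right to P.
    At P: go left to C.
      At C: go left to R.
        R is a leaf — visit R.
      At C: no right child.
      Visit C.
    At P: no right child.
    Visit P.
  Visit S.
At J: go right to Z.
  At Z: no left child.
  At Z: go right to A.
    A is a leaf — visit A.
  Visit Z.
Visit J.
Full post-order sequence: M, K, R, C, P, S, A, Z, J.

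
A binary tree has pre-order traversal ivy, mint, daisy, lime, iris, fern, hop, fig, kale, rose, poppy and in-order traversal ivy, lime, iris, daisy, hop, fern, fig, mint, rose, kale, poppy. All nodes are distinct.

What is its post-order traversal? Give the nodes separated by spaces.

iris lime hop fig fern daisy rose poppy kale mint ivy

The first element of pre-order is the root; it splits in-order into left and right subtrees.
Root ivy: left subtree has 0 nodes { }, right has 10 {lime, iris, daisy, hop, fern, fig, mint, rose, kale, poppy}.
  Root mint: left subtree has 6 nodes {lime, iris, daisy, hop, fern, fig}, right has 3 {rose, kale, poppy}.
    Root daisy: left subtree has 2 nodes {lime, iris}, right has 3 {hop, fern, fig}.
      Root lime: left subtree has 0 nodes { }, right has 1 {iris}.
      Root fern: left subtree has 1 node {hop}, right has 1 {fig}.
    Root kale: left subtree has 1 node {rose}, right has 1 {poppy}.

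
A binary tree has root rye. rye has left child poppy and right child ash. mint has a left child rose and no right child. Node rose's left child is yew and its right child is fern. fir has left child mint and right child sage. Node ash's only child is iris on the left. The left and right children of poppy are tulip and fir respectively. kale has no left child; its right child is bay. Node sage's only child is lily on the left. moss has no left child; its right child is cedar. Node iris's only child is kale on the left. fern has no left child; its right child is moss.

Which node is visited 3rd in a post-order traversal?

Post-order visits the left subtree, then the right subtree, then the node.
At rye: go left to poppy.
  At poppy: go left to tulip.
    tulip is a leaf — visit tulip.
  At poppy: go right to fir.
    At fir: go left to mint.
      At mint: go left to rose.
        At rose: go left to yew.
          yew is a leaf — visit yew.
        At rose: go right to fern.
          At fern: no left child.
          At fern: go right to moss.
            At moss: no left child.
            At moss: go right to cedar.
              cedar is a leaf — visit cedar.
            Visit moss.
          Visit fern.
        Visit rose.
      At mint: no right child.
      Visit mint.
    At fir: go right to sage.
      At sage: go left to lily.
        lily is a leaf — visit lily.
      At sage: no right child.
      Visit sage.
    Visit fir.
  Visit poppy.
At rye: go right to ash.
  At ash: go left to iris.
    At iris: go left to kale.
      At kale: no left child.
      At kale: go right to bay.
        bay is a leaf — visit bay.
      Visit kale.
    At iris: no right child.
    Visit iris.
  At ash: no right child.
  Visit ash.
Visit rye.
Full post-order sequence: tulip, yew, cedar, moss, fern, rose, mint, lily, sage, fir, poppy, bay, kale, iris, ash, rye.

cedar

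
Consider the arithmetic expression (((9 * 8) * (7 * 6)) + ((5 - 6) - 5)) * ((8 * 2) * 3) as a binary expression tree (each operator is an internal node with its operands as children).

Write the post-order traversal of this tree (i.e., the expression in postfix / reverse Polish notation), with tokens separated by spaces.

Post-order on an expression tree gives postfix notation: for each operator, emit left operand, right operand, then the operator.

9 8 * 7 6 * * 5 6 - 5 - + 8 2 * 3 * *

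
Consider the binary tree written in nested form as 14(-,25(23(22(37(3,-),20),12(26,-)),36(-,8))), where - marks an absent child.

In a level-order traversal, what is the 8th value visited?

37

Level-order visits nodes level by level from the root, left to right within each level.
Level 0: 14
Level 1: 25
Level 2: 23, 36
Level 3: 22, 12, 8
Level 4: 37, 20, 26
Level 5: 3
Full level-order sequence: 14, 25, 23, 36, 22, 12, 8, 37, 20, 26, 3.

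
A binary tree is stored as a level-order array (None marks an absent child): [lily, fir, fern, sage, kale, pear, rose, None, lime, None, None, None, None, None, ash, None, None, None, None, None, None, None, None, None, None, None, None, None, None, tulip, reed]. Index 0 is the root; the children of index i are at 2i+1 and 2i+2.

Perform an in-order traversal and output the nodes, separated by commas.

sage, lime, fir, kale, lily, pear, fern, rose, tulip, ash, reed

In-order visits the left subtree, then the node, then the right subtree.
At lily: go left to fir.
  At fir: go left to sage.
    At sage: no left child.
    Visit sage.
    At sage: go right to lime.
      lime is a leaf — visit lime.
  Visit fir.
  At fir: go right to kale.
    kale is a leaf — visit kale.
Visit lily.
At lily: go right to fern.
  At fern: go left to pear.
    pear is a leaf — visit pear.
  Visit fern.
  At fern: go right to rose.
    At rose: no left child.
    Visit rose.
    At rose: go right to ash.
      At ash: go left to tulip.
        tulip is a leaf — visit tulip.
      Visit ash.
      At ash: go right to reed.
        reed is a leaf — visit reed.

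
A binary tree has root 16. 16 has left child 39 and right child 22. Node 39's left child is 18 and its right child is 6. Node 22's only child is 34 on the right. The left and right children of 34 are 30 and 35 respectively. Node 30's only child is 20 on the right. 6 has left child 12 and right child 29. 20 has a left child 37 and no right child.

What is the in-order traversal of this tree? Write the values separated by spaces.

In-order visits the left subtree, then the node, then the right subtree.
At 16: go left to 39.
  At 39: go left to 18.
    18 is a leaf — visit 18.
  Visit 39.
  At 39: go right to 6.
    At 6: go left to 12.
      12 is a leaf — visit 12.
    Visit 6.
    At 6: go right to 29.
      29 is a leaf — visit 29.
Visit 16.
At 16: go right to 22.
  At 22: no left child.
  Visit 22.
  At 22: go right to 34.
    At 34: go left to 30.
      At 30: no left child.
      Visit 30.
      At 30: go right to 20.
        At 20: go left to 37.
          37 is a leaf — visit 37.
        Visit 20.
        At 20: no right child.
    Visit 34.
    At 34: go right to 35.
      35 is a leaf — visit 35.

18 39 12 6 29 16 22 30 37 20 34 35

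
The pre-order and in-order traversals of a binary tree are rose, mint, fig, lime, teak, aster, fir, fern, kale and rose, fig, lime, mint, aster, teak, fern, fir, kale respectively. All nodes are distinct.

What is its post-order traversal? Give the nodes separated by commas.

The first element of pre-order is the root; it splits in-order into left and right subtrees.
Root rose: left subtree has 0 nodes { }, right has 8 {fig, lime, mint, aster, teak, fern, fir, kale}.
  Root mint: left subtree has 2 nodes {fig, lime}, right has 5 {aster, teak, fern, fir, kale}.
    Root fig: left subtree has 0 nodes { }, right has 1 {lime}.
    Root teak: left subtree has 1 node {aster}, right has 3 {fern, fir, kale}.
      Root fir: left subtree has 1 node {fern}, right has 1 {kale}.

lime, fig, aster, fern, kale, fir, teak, mint, rose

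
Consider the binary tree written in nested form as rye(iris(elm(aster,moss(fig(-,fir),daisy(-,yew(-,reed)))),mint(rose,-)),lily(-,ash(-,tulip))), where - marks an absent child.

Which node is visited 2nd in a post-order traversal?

Post-order visits the left subtree, then the right subtree, then the node.
At rye: go left to iris.
  At iris: go left to elm.
    At elm: go left to aster.
      aster is a leaf — visit aster.
    At elm: go right to moss.
      At moss: go left to fig.
        At fig: no left child.
        At fig: go right to fir.
          fir is a leaf — visit fir.
        Visit fig.
      At moss: go right to daisy.
        At daisy: no left child.
        At daisy: go right to yew.
          At yew: no left child.
          At yew: go right to reed.
            reed is a leaf — visit reed.
          Visit yew.
        Visit daisy.
      Visit moss.
    Visit elm.
  At iris: go right to mint.
    At mint: go left to rose.
      rose is a leaf — visit rose.
    At mint: no right child.
    Visit mint.
  Visit iris.
At rye: go right to lily.
  At lily: no left child.
  At lily: go right to ash.
    At ash: no left child.
    At ash: go right to tulip.
      tulip is a leaf — visit tulip.
    Visit ash.
  Visit lily.
Visit rye.
Full post-order sequence: aster, fir, fig, reed, yew, daisy, moss, elm, rose, mint, iris, tulip, ash, lily, rye.

fir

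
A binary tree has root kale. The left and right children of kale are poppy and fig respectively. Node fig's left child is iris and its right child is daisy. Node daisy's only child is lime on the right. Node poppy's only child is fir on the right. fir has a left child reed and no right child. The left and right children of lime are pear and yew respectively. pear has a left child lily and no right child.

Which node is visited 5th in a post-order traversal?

Post-order visits the left subtree, then the right subtree, then the node.
At kale: go left to poppy.
  At poppy: no left child.
  At poppy: go right to fir.
    At fir: go left to reed.
      reed is a leaf — visit reed.
    At fir: no right child.
    Visit fir.
  Visit poppy.
At kale: go right to fig.
  At fig: go left to iris.
    iris is a leaf — visit iris.
  At fig: go right to daisy.
    At daisy: no left child.
    At daisy: go right to lime.
      At lime: go left to pear.
        At pear: go left to lily.
          lily is a leaf — visit lily.
        At pear: no right child.
        Visit pear.
      At lime: go right to yew.
        yew is a leaf — visit yew.
      Visit lime.
    Visit daisy.
  Visit fig.
Visit kale.
Full post-order sequence: reed, fir, poppy, iris, lily, pear, yew, lime, daisy, fig, kale.

lily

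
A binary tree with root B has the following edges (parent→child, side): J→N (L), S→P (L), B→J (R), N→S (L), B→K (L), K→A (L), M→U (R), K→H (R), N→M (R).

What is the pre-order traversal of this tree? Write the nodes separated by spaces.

B K A H J N S P M U

Pre-order visits the node, then its left subtree, then its right subtree.
Visit B.
At B: go left to K.
  Visit K.
  At K: go left to A.
    A is a leaf — visit A.
  At K: go right to H.
    H is a leaf — visit H.
At B: go right to J.
  Visit J.
  At J: go left to N.
    Visit N.
    At N: go left to S.
      Visit S.
      At S: go left to P.
        P is a leaf — visit P.
      At S: no right child.
    At N: go right to M.
      Visit M.
      At M: no left child.
      At M: go right to U.
        U is a leaf — visit U.
  At J: no right child.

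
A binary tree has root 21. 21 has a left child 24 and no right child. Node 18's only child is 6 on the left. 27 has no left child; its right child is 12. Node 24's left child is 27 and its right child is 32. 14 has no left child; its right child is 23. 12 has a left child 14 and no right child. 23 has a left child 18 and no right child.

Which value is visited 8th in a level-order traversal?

Level-order visits nodes level by level from the root, left to right within each level.
Level 0: 21
Level 1: 24
Level 2: 27, 32
Level 3: 12
Level 4: 14
Level 5: 23
Level 6: 18
Level 7: 6
Full level-order sequence: 21, 24, 27, 32, 12, 14, 23, 18, 6.

18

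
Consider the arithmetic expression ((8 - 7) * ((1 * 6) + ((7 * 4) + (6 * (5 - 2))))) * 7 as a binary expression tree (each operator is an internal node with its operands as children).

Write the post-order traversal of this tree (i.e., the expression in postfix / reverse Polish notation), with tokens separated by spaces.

8 7 - 1 6 * 7 4 * 6 5 2 - * + + * 7 *

Post-order on an expression tree gives postfix notation: for each operator, emit left operand, right operand, then the operator.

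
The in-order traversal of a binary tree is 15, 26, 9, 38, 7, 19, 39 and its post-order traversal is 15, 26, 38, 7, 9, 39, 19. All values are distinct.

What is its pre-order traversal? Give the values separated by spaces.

19 9 26 15 7 38 39

The last element of post-order is the root; it splits in-order into left and right subtrees.
Root 19: left subtree has 5 nodes {15, 26, 9, 38, 7}, right has 1 {39}.
  Root 9: left subtree has 2 nodes {15, 26}, right has 2 {38, 7}.
    Root 26: left subtree has 1 node {15}, right has 0 { }.
    Root 7: left subtree has 1 node {38}, right has 0 { }.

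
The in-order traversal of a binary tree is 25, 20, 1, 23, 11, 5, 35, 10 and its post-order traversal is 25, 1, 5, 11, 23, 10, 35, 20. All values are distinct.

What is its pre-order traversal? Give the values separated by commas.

The last element of post-order is the root; it splits in-order into left and right subtrees.
Root 20: left subtree has 1 node {25}, right has 6 {1, 23, 11, 5, 35, 10}.
  Root 35: left subtree has 4 nodes {1, 23, 11, 5}, right has 1 {10}.
    Root 23: left subtree has 1 node {1}, right has 2 {11, 5}.
      Root 11: left subtree has 0 nodes { }, right has 1 {5}.

20, 25, 35, 23, 1, 11, 5, 10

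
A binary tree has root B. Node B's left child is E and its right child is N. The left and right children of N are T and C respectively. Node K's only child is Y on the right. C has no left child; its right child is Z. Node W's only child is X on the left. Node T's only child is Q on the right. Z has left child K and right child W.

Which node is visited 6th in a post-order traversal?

X

Post-order visits the left subtree, then the right subtree, then the node.
At B: go left to E.
  E is a leaf — visit E.
At B: go right to N.
  At N: go left to T.
    At T: no left child.
    At T: go right to Q.
      Q is a leaf — visit Q.
    Visit T.
  At N: go right to C.
    At C: no left child.
    At C: go right to Z.
      At Z: go left to K.
        At K: no left child.
        At K: go right to Y.
          Y is a leaf — visit Y.
        Visit K.
      At Z: go right to W.
        At W: go left to X.
          X is a leaf — visit X.
        At W: no right child.
        Visit W.
      Visit Z.
    Visit C.
  Visit N.
Visit B.
Full post-order sequence: E, Q, T, Y, K, X, W, Z, C, N, B.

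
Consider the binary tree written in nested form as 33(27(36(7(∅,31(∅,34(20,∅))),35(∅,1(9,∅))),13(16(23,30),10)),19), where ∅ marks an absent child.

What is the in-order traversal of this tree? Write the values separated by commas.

In-order visits the left subtree, then the node, then the right subtree.
At 33: go left to 27.
  At 27: go left to 36.
    At 36: go left to 7.
      At 7: no left child.
      Visit 7.
      At 7: go right to 31.
        At 31: no left child.
        Visit 31.
        At 31: go right to 34.
          At 34: go left to 20.
            20 is a leaf — visit 20.
          Visit 34.
          At 34: no right child.
    Visit 36.
    At 36: go right to 35.
      At 35: no left child.
      Visit 35.
      At 35: go right to 1.
        At 1: go left to 9.
          9 is a leaf — visit 9.
        Visit 1.
        At 1: no right child.
  Visit 27.
  At 27: go right to 13.
    At 13: go left to 16.
      At 16: go left to 23.
        23 is a leaf — visit 23.
      Visit 16.
      At 16: go right to 30.
        30 is a leaf — visit 30.
    Visit 13.
    At 13: go right to 10.
      10 is a leaf — visit 10.
Visit 33.
At 33: go right to 19.
  19 is a leaf — visit 19.

7, 31, 20, 34, 36, 35, 9, 1, 27, 23, 16, 30, 13, 10, 33, 19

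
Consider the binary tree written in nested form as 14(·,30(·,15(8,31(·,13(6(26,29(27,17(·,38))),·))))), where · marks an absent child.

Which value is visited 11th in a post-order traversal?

30

Post-order visits the left subtree, then the right subtree, then the node.
At 14: no left child.
At 14: go right to 30.
  At 30: no left child.
  At 30: go right to 15.
    At 15: go left to 8.
      8 is a leaf — visit 8.
    At 15: go right to 31.
      At 31: no left child.
      At 31: go right to 13.
        At 13: go left to 6.
          At 6: go left to 26.
            26 is a leaf — visit 26.
          At 6: go right to 29.
            At 29: go left to 27.
              27 is a leaf — visit 27.
            At 29: go right to 17.
              At 17: no left child.
              At 17: go right to 38.
                38 is a leaf — visit 38.
              Visit 17.
            Visit 29.
          Visit 6.
        At 13: no right child.
        Visit 13.
      Visit 31.
    Visit 15.
  Visit 30.
Visit 14.
Full post-order sequence: 8, 26, 27, 38, 17, 29, 6, 13, 31, 15, 30, 14.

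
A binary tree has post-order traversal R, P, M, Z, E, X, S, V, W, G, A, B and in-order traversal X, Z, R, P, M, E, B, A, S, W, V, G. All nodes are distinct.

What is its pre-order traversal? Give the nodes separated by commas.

B, X, E, Z, M, P, R, A, G, W, S, V

The last element of post-order is the root; it splits in-order into left and right subtrees.
Root B: left subtree has 6 nodes {X, Z, R, P, M, E}, right has 5 {A, S, W, V, G}.
  Root X: left subtree has 0 nodes { }, right has 5 {Z, R, P, M, E}.
    Root E: left subtree has 4 nodes {Z, R, P, M}, right has 0 { }.
      Root Z: left subtree has 0 nodes { }, right has 3 {R, P, M}.
        Root M: left subtree has 2 nodes {R, P}, right has 0 { }.
          Root P: left subtree has 1 node {R}, right has 0 { }.
  Root A: left subtree has 0 nodes { }, right has 4 {S, W, V, G}.
    Root G: left subtree has 3 nodes {S, W, V}, right has 0 { }.
      Root W: left subtree has 1 node {S}, right has 1 {V}.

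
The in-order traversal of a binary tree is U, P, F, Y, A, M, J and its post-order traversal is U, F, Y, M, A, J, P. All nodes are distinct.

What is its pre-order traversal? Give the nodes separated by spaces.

The last element of post-order is the root; it splits in-order into left and right subtrees.
Root P: left subtree has 1 node {U}, right has 5 {F, Y, A, M, J}.
  Root J: left subtree has 4 nodes {F, Y, A, M}, right has 0 { }.
    Root A: left subtree has 2 nodes {F, Y}, right has 1 {M}.
      Root Y: left subtree has 1 node {F}, right has 0 { }.

P U J A Y F M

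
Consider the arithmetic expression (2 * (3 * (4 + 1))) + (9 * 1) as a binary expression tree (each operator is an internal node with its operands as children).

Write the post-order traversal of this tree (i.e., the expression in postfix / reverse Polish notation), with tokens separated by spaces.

2 3 4 1 + * * 9 1 * +

Post-order on an expression tree gives postfix notation: for each operator, emit left operand, right operand, then the operator.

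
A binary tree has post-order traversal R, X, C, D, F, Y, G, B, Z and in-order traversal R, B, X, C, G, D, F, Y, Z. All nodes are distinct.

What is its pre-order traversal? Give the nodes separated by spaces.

The last element of post-order is the root; it splits in-order into left and right subtrees.
Root Z: left subtree has 8 nodes {R, B, X, C, G, D, F, Y}, right has 0 { }.
  Root B: left subtree has 1 node {R}, right has 6 {X, C, G, D, F, Y}.
    Root G: left subtree has 2 nodes {X, C}, right has 3 {D, F, Y}.
      Root C: left subtree has 1 node {X}, right has 0 { }.
      Root Y: left subtree has 2 nodes {D, F}, right has 0 { }.
        Root F: left subtree has 1 node {D}, right has 0 { }.

Z B R G C X Y F D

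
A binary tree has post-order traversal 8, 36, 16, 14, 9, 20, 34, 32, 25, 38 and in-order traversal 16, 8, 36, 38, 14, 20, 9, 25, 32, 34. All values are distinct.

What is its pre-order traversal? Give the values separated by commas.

38, 16, 36, 8, 25, 20, 14, 9, 32, 34

The last element of post-order is the root; it splits in-order into left and right subtrees.
Root 38: left subtree has 3 nodes {16, 8, 36}, right has 6 {14, 20, 9, 25, 32, 34}.
  Root 16: left subtree has 0 nodes { }, right has 2 {8, 36}.
    Root 36: left subtree has 1 node {8}, right has 0 { }.
  Root 25: left subtree has 3 nodes {14, 20, 9}, right has 2 {32, 34}.
    Root 20: left subtree has 1 node {14}, right has 1 {9}.
    Root 32: left subtree has 0 nodes { }, right has 1 {34}.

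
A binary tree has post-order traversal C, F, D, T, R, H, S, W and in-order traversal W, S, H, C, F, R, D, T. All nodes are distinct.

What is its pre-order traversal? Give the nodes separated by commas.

The last element of post-order is the root; it splits in-order into left and right subtrees.
Root W: left subtree has 0 nodes { }, right has 7 {S, H, C, F, R, D, T}.
  Root S: left subtree has 0 nodes { }, right has 6 {H, C, F, R, D, T}.
    Root H: left subtree has 0 nodes { }, right has 5 {C, F, R, D, T}.
      Root R: left subtree has 2 nodes {C, F}, right has 2 {D, T}.
        Root F: left subtree has 1 node {C}, right has 0 { }.
        Root T: left subtree has 1 node {D}, right has 0 { }.

W, S, H, R, F, C, T, D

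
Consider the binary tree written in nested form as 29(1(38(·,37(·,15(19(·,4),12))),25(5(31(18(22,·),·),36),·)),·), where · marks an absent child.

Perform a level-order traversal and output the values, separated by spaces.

29 1 38 25 37 5 15 31 36 19 12 18 4 22

Level-order visits nodes level by level from the root, left to right within each level.
Level 0: 29
Level 1: 1
Level 2: 38, 25
Level 3: 37, 5
Level 4: 15, 31, 36
Level 5: 19, 12, 18
Level 6: 4, 22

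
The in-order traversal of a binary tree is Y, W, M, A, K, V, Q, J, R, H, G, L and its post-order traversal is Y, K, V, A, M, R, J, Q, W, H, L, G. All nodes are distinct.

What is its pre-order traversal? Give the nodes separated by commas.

G, H, W, Y, Q, M, A, V, K, J, R, L

The last element of post-order is the root; it splits in-order into left and right subtrees.
Root G: left subtree has 10 nodes {Y, W, M, A, K, V, Q, J, R, H}, right has 1 {L}.
  Root H: left subtree has 9 nodes {Y, W, M, A, K, V, Q, J, R}, right has 0 { }.
    Root W: left subtree has 1 node {Y}, right has 7 {M, A, K, V, Q, J, R}.
      Root Q: left subtree has 4 nodes {M, A, K, V}, right has 2 {J, R}.
        Root M: left subtree has 0 nodes { }, right has 3 {A, K, V}.
          Root A: left subtree has 0 nodes { }, right has 2 {K, V}.
            Root V: left subtree has 1 node {K}, right has 0 { }.
        Root J: left subtree has 0 nodes { }, right has 1 {R}.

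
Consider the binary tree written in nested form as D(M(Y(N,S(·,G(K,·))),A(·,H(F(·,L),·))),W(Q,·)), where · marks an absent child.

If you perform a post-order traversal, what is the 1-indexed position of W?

Post-order visits the left subtree, then the right subtree, then the node.
At D: go left to M.
  At M: go left to Y.
    At Y: go left to N.
      N is a leaf — visit N.
    At Y: go right to S.
      At S: no left child.
      At S: go right to G.
        At G: go left to K.
          K is a leaf — visit K.
        At G: no right child.
        Visit G.
      Visit S.
    Visit Y.
  At M: go right to A.
    At A: no left child.
    At A: go right to H.
      At H: go left to F.
        At F: no left child.
        At F: go right to L.
          L is a leaf — visit L.
        Visit F.
      At H: no right child.
      Visit H.
    Visit A.
  Visit M.
At D: go right to W.
  At W: go left to Q.
    Q is a leaf — visit Q.
  At W: no right child.
  Visit W.
Visit D.
Full post-order sequence: N, K, G, S, Y, L, F, H, A, M, Q, W, D.

12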